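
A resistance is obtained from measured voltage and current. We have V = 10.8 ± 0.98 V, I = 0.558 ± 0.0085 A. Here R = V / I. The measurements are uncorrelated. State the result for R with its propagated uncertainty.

Products/powers → add relative errors in quadrature, weighted by exponent:
  (1·δV/V)² = (1×0.0907)² = 0.00823;  (-1·δI/I)² = (-1×0.0152)² = 0.000232
δR/R = √(0.00847) = 0.0920
R = 19.4 Ω, so δR = 0.0920 × 19.4 = 1.78 Ω.

19.4 ± 1.78 Ω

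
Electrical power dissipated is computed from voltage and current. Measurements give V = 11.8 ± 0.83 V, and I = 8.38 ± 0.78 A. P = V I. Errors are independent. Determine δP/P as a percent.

Since P is a product/quotient, work with relative uncertainties:
  (1·δV/V)² = (1×0.0703)² = 0.00495;  (1·δI/I)² = (1×0.0931)² = 0.00866
δP/P = √(0.0136) = 0.117

11.7%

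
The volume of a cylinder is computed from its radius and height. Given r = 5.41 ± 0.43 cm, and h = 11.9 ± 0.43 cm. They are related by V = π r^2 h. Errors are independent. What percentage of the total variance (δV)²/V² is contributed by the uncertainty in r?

95.1%

(δV/V)² = (2·δr/r)² + (1·δh/h)²
  r term: (2×0.0795)² = 0.0253
  h term: (1×0.0361)² = 0.00131
Total = 0.0266. Share from r = 0.0253/0.0266 = 0.951.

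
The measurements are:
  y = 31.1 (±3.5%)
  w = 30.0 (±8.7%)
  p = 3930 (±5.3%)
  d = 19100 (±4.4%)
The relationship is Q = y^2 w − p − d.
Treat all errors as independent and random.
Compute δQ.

3350

Let h = y^2·w = 29000. δh/h = √((2·δy/y)² + (1·δw/w)²) = √(0.00490 + 0.00757) = 0.112, so δh = 3240.
Q = h − p − d: δQ = √(δh² + δp² + δd²) = √(1.05e+07 + 43400 + 7.06e+05) = 3350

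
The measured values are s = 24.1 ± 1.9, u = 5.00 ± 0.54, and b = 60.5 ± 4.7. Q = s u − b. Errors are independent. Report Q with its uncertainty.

60.0 ± 16.8

Let p = s·u = 120. δp/p = √((1·δs/s)² + (1·δu/u)²) = √(0.00622 + 0.0117) = 0.134, so δp = 16.1.
Q = p − b: δQ = √(δp² + δb²) = √(260 + 22.1) = 16.8
Q = 60.0.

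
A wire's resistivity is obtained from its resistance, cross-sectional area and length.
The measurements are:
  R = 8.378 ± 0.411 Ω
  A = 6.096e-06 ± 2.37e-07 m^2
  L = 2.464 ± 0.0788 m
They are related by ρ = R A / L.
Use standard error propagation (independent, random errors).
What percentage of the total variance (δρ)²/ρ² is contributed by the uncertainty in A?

30.6%

(δρ/ρ)² = (1·δR/R)² + (1·δA/A)² + (-1·δL/L)²
  R term: (1×0.0491)² = 0.00241
  A term: (1×0.0389)² = 0.00151
  L term: (-1×0.0320)² = 0.00102
Total = 0.00494. Share from A = 0.00151/0.00494 = 0.306.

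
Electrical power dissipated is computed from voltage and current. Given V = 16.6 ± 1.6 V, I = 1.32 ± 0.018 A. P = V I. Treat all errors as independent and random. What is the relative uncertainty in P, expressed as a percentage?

9.73%

Products/powers → add relative errors in quadrature, weighted by exponent:
  (1·δV/V)² = (1×0.0964)² = 0.00929;  (1·δI/I)² = (1×0.0136)² = 0.000186
δP/P = √(0.00948) = 0.0973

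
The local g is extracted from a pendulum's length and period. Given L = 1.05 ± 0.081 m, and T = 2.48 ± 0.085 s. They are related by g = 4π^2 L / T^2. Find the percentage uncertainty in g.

Since g is a product/quotient, work with relative uncertainties:
  (1·δL/L)² = (1×0.0771)² = 0.00595;  (-2·δT/T)² = (-2×0.0343)² = 0.00470
δg/g = √(0.0106) = 0.103

10.3%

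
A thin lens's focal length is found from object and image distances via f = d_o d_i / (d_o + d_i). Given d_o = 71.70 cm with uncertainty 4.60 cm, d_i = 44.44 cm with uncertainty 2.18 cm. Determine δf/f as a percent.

3.90%

∂f/∂d_o = (d_i/(d_o+d_i))² = 0.146;  ∂f/∂d_i = (d_o/(d_o+d_i))² = 0.381
δf = √((∂f/∂d_o · δd_o)² + (∂f/∂d_i · δd_i)²) = √(0.454 + 0.690) = 1.07 cm
f = 27.44 cm, so δf/f = 1.07/27.44 = 0.0390.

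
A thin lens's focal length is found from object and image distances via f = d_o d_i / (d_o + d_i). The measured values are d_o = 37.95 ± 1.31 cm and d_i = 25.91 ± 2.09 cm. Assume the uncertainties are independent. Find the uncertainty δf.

0.769 cm

∂f/∂d_o = (d_i/(d_o+d_i))² = 0.165;  ∂f/∂d_i = (d_o/(d_o+d_i))² = 0.353
δf = √((∂f/∂d_o · δd_o)² + (∂f/∂d_i · δd_i)²) = √(0.0465 + 0.545) = 0.769 cm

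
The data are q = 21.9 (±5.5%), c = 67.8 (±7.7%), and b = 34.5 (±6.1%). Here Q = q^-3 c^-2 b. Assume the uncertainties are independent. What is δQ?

Q is a product of powers, so relative uncertainties combine in quadrature:
  (-3·δq/q)² = (-3×0.0550)² = 0.0272;  (-2·δc/c)² = (-2×0.0770)² = 0.0237;  (1·δb/b)² = (1×0.0610)² = 0.00372
δQ/Q = √(0.0547) = 0.234
Q = 7.15e-07, so δQ = 0.234 × 7.15e-07 = 1.67e-07.

1.67e-07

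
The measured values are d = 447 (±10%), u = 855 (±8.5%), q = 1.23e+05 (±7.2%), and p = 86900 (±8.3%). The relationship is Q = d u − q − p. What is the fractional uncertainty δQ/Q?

0.299

Let w = d·u = 3.82e+05. δw/w = √((1·δd/d)² + (1·δu/u)²) = √(0.0100 + 0.00723) = 0.131, so δw = 50200.
Q = w − q − p: δQ = √(δw² + δq² + δp²) = √(2.52e+09 + 7.84e+07 + 5.2e+07) = 51400
Q = 1.72e+05, so δQ/Q = 51400/1.72e+05 = 0.299.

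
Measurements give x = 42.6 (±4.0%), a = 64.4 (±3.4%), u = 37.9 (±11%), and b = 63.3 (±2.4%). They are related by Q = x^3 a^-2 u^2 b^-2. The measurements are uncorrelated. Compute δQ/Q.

Products/powers → add relative errors in quadrature, weighted by exponent:
  (3·δx/x)² = (3×0.0400)² = 0.0144;  (-2·δa/a)² = (-2×0.0340)² = 0.00462;  (2·δu/u)² = (2×0.110)² = 0.0484;  (-2·δb/b)² = (-2×0.0240)² = 0.00230
δQ/Q = √(0.0697) = 0.264

0.264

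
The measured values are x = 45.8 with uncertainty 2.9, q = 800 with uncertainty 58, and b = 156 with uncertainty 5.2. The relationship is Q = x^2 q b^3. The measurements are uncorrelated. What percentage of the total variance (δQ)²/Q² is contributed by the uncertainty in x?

(δQ/Q)² = (2·δx/x)² + (1·δq/q)² + (3·δb/b)²
  x term: (2×0.0633)² = 0.0160
  q term: (1×0.0725)² = 0.00526
  b term: (3×0.0333)² = 0.0100
Total = 0.0313. Share from x = 0.0160/0.0313 = 0.512.

51.2%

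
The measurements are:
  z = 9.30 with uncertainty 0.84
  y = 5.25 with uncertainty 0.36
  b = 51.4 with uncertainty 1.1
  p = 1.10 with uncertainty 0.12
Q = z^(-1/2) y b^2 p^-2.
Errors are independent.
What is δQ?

For a monomial Q ∝ z^(-1/2), y, b^2, p^-2, fractional errors add in quadrature:
  (−½·δz/z)² = (-0.5×0.0903)² = 0.00204;  (1·δy/y)² = (1×0.0686)² = 0.00470;  (2·δb/b)² = (2×0.0214)² = 0.00183;  (-2·δp/p)² = (-2×0.109)² = 0.0476
δQ/Q = √(0.0562) = 0.237
Q = 3760, so δQ = 0.237 × 3760 = 891.

891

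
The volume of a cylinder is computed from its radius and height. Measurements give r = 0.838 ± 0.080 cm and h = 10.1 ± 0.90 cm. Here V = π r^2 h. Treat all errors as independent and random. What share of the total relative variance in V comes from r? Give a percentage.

(δV/V)² = (2·δr/r)² + (1·δh/h)²
  r term: (2×0.0955)² = 0.0365
  h term: (1×0.0891)² = 0.00794
Total = 0.0444. Share from r = 0.0365/0.0444 = 0.821.

82.1%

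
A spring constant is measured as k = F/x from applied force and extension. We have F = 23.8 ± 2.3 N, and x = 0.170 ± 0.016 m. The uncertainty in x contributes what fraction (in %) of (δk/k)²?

48.7%

(δk/k)² = (1·δF/F)² + (-1·δx/x)²
  F term: (1×0.0966)² = 0.00934
  x term: (-1×0.0941)² = 0.00886
Total = 0.0182. Share from x = 0.00886/0.0182 = 0.487.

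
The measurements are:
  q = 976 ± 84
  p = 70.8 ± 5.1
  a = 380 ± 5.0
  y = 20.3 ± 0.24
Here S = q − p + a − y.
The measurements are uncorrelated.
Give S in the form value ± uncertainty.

1260 ± 84.3

S is a linear combination, so absolute uncertainties add in quadrature:
  (δq)² = 7060;  (δp)² = 26.0;  (δa)² = 25.0;  (δy)² = 0.0576
δS = √(7110) = 84.3
S = 1260.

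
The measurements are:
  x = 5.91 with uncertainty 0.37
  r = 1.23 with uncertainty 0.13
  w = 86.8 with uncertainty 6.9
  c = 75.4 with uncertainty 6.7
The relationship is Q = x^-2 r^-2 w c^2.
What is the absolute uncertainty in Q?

Q is a product of powers, so relative uncertainties combine in quadrature:
  (-2·δx/x)² = (-2×0.0626)² = 0.0157;  (-2·δr/r)² = (-2×0.106)² = 0.0447;  (1·δw/w)² = (1×0.0795)² = 0.00632;  (2·δc/c)² = (2×0.0889)² = 0.0316
δQ/Q = √(0.0983) = 0.313
Q = 9340, so δQ = 0.313 × 9340 = 2930.

2930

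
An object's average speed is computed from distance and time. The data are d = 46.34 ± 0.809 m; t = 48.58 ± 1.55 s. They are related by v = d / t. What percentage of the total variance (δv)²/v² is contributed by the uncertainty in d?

(δv/v)² = (1·δd/d)² + (-1·δt/t)²
  d term: (1×0.0175)² = 0.000305
  t term: (-1×0.0319)² = 0.00102
Total = 0.00132. Share from d = 0.000305/0.00132 = 0.230.

23.0%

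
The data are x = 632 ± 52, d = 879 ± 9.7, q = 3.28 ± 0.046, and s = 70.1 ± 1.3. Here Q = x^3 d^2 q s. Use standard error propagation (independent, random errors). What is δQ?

1.12e+16

Q is a product of powers, so relative uncertainties combine in quadrature:
  (3·δx/x)² = (3×0.0823)² = 0.0609;  (2·δd/d)² = (2×0.0110)² = 0.000487;  (1·δq/q)² = (1×0.0140)² = 0.000197;  (1·δs/s)² = (1×0.0185)² = 0.000344
δQ/Q = √(0.0620) = 0.249
Q = 4.48e+16, so δQ = 0.249 × 4.48e+16 = 1.12e+16.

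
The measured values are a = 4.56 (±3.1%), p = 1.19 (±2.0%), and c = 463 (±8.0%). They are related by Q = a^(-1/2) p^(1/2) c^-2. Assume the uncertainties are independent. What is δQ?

Each factor contributes (exponent × relative error)² to (δQ/Q)²:
  (−½·δa/a)² = (-0.5×0.0310)² = 0.000240;  (½·δp/p)² = (0.5×0.0200)² = 0.000100;  (-2·δc/c)² = (-2×0.0800)² = 0.0256
δQ/Q = √(0.0259) = 0.161
Q = 2.38e-06, so δQ = 0.161 × 2.38e-06 = 3.84e-07.

3.84e-07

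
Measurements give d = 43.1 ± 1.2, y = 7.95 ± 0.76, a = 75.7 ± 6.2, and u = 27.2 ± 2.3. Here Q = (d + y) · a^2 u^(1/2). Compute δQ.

Let w = d + y = 51.1. δw = √(δd² + δy²) = √(1.44 + 0.578) = 1.42, so δw/w = 0.0278.
Q is then a monomial in w, a, u:
δQ/Q = √((δw/w)² + (2·δa/a)² + (½·δu/u)²) = √(0.000774 + 0.0268 + 0.00179) = 0.171
Q = 1.53e+06, so δQ = 0.171 × 1.53e+06 = 2.62e+05.

2.62e+05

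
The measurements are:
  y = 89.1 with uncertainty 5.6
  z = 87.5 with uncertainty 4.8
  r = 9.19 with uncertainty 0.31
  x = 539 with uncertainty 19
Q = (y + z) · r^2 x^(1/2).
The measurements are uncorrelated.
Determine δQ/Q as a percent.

8.13%

Let u = y + z = 177. δu = √(δy² + δz²) = √(31.4 + 23.0) = 7.38, so δu/u = 0.0418.
Q is then a monomial in u, r, x:
δQ/Q = √((δu/u)² + (2·δr/r)² + (½·δx/x)²) = √(0.00174 + 0.00455 + 0.000311) = 0.0813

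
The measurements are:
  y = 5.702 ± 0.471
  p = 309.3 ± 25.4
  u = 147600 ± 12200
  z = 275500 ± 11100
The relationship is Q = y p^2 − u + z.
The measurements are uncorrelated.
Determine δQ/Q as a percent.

15.1%

Let w = y·p^2 = 545500. δw/w = √((1·δy/y)² + (2·δp/p)²) = √(0.00682 + 0.0270) = 0.184, so δw = 1e+05.
Q = w − u + z: δQ = √(δw² + δu² + δz²) = √(1.01e+10 + 1.49e+08 + 1.23e+08) = 1.02e+05
Q = 673400, so δQ/Q = 1.02e+05/673400 = 0.151.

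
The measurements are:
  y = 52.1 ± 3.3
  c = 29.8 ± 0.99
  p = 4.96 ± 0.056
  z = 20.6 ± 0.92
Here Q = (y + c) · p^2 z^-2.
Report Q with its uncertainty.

4.75 ± 0.481

Let u = y + c = 81.9. δu = √(δy² + δc²) = √(10.9 + 0.980) = 3.45, so δu/u = 0.0421.
Q is then a monomial in u, p, z:
δQ/Q = √((δu/u)² + (2·δp/p)² + (-2·δz/z)²) = √(0.00177 + 0.000510 + 0.00798) = 0.101
Q = 4.75, so δQ = 0.101 × 4.75 = 0.481.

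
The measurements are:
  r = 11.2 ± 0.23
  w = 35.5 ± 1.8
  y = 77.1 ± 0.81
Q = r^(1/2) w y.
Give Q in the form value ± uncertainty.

9160 ± 484

Products/powers → add relative errors in quadrature, weighted by exponent:
  (½·δr/r)² = (0.5×0.0205)² = 0.000105;  (1·δw/w)² = (1×0.0507)² = 0.00257;  (1·δy/y)² = (1×0.0105)² = 0.000110
δQ/Q = √(0.00279) = 0.0528
Q = 9160, so δQ = 0.0528 × 9160 = 484.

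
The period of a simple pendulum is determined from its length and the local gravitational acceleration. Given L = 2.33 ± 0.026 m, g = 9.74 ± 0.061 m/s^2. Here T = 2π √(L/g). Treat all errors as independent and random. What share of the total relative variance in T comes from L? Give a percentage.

76.0%

(δT/T)² = (½·δL/L)² + (−½·δg/g)²
  L term: (0.5×0.0112)² = 3.11e-05
  g term: (-0.5×0.00626)² = 9.81e-06
Total = 4.09e-05. Share from L = 3.11e-05/4.09e-05 = 0.760.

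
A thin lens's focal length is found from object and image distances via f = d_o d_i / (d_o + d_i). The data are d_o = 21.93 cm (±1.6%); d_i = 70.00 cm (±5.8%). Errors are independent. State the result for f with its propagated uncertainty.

16.70 ± 0.308 cm

∂f/∂d_o = (d_i/(d_o+d_i))² = 0.580;  ∂f/∂d_i = (d_o/(d_o+d_i))² = 0.0569
δf = √((∂f/∂d_o · δd_o)² + (∂f/∂d_i · δd_i)²) = √(0.0414 + 0.0534) = 0.308 cm
f = 16.70 cm.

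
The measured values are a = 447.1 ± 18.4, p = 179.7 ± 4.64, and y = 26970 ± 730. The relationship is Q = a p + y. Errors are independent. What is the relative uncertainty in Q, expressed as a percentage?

3.70%

Let w = a·p = 80340. δw/w = √((1·δa/a)² + (1·δp/p)²) = √(0.00169 + 0.000667) = 0.0486, so δw = 3900.
Q = w + y: δQ = √(δw² + δy²) = √(1.52e+07 + 5.33e+05) = 3970
Q = 107300, so δQ/Q = 3970/107300 = 0.0370.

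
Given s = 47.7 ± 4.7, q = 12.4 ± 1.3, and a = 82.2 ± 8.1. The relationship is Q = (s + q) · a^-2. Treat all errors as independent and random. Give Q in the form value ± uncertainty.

Let u = s + q = 60.1. δu = √(δs² + δq²) = √(22.1 + 1.69) = 4.88, so δu/u = 0.0811.
Q is then a monomial in u, a:
δQ/Q = √((δu/u)² + (-2·δa/a)²) = √(0.00658 + 0.0388) = 0.213
Q = 0.00889, so δQ = 0.213 × 0.00889 = 0.00190.

0.00889 ± 0.00190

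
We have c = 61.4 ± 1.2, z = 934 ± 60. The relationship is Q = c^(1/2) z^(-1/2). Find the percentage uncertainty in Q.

3.36%

Relative error in a monomial: (δQ/Q)² = Σ (nᵢ · δxᵢ/xᵢ)².
  (½·δc/c)² = (0.5×0.0195)² = 9.55e-05;  (−½·δz/z)² = (-0.5×0.0642)² = 0.00103
δQ/Q = √(0.00113) = 0.0336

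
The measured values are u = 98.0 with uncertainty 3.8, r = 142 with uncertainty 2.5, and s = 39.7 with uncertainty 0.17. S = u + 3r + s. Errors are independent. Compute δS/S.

For a sum/difference, combine absolute errors in quadrature:
  (δu)² = 14.4;  (3·δr)² = 56.2;  (δs)² = 0.0289
δS = √(70.7) = 8.41
S = 564, so δS/S = 8.41/564 = 0.0149.

0.0149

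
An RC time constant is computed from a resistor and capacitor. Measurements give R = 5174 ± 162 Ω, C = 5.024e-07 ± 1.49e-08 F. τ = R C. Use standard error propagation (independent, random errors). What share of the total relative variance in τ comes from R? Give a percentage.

52.7%

(δτ/τ)² = (1·δR/R)² + (1·δC/C)²
  R term: (1×0.0313)² = 0.000980
  C term: (1×0.0297)² = 0.000880
Total = 0.00186. Share from R = 0.000980/0.00186 = 0.527.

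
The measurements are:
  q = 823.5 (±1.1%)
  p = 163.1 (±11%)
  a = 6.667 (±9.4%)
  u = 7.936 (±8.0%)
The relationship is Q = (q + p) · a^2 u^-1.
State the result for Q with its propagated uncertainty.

5526 ± 1130

Let w = q + p = 986.6. δw = √(δq² + δp²) = √(82.1 + 322) = 20.1, so δw/w = 0.0204.
Q is then a monomial in w, a, u:
δQ/Q = √((δw/w)² + (2·δa/a)² + (-1·δu/u)²) = √(0.000415 + 0.0353 + 0.00640) = 0.205
Q = 5526, so δQ = 0.205 × 5526 = 1130.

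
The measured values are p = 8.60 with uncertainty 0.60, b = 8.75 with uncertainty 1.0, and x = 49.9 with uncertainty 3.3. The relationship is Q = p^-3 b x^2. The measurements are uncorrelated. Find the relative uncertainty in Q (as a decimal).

0.273

Relative error in a monomial: (δQ/Q)² = Σ (nᵢ · δxᵢ/xᵢ)².
  (-3·δp/p)² = (-3×0.0698)² = 0.0438;  (1·δb/b)² = (1×0.114)² = 0.0131;  (2·δx/x)² = (2×0.0661)² = 0.0175
δQ/Q = √(0.0744) = 0.273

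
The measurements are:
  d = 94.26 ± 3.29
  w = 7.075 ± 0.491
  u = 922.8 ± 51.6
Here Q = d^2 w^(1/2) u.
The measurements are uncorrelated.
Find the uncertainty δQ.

2.09e+06

For a monomial Q ∝ d^2, w^(1/2), u, fractional errors add in quadrature:
  (2·δd/d)² = (2×0.0349)² = 0.00487;  (½·δw/w)² = (0.5×0.0694)² = 0.00120;  (1·δu/u)² = (1×0.0559)² = 0.00313
δQ/Q = √(0.00920) = 0.0959
Q = 2.181e+07, so δQ = 0.0959 × 2.181e+07 = 2.09e+06.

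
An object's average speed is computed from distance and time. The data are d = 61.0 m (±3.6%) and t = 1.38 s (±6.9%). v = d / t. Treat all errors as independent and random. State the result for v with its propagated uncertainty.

44.2 ± 3.44 m/s

v is a product of powers, so relative uncertainties combine in quadrature:
  (1·δd/d)² = (1×0.0360)² = 0.00130;  (-1·δt/t)² = (-1×0.0690)² = 0.00476
δv/v = √(0.00606) = 0.0778
v = 44.2 m/s, so δv = 0.0778 × 44.2 = 3.44 m/s.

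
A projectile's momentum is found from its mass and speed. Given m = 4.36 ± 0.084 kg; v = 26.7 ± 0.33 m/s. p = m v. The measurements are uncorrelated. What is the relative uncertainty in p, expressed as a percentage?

Each factor contributes (exponent × relative error)² to (δp/p)²:
  (1·δm/m)² = (1×0.0193)² = 0.000371;  (1·δv/v)² = (1×0.0124)² = 0.000153
δp/p = √(0.000524) = 0.0229

2.29%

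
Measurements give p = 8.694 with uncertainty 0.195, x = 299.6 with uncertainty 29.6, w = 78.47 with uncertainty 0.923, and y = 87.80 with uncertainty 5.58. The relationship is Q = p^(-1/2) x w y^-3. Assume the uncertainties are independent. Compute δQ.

0.00254

Each factor contributes (exponent × relative error)² to (δQ/Q)²:
  (−½·δp/p)² = (-0.5×0.0224)² = 0.000126;  (1·δx/x)² = (1×0.0988)² = 0.00976;  (1·δw/w)² = (1×0.0118)² = 0.000138;  (-3·δy/y)² = (-3×0.0636)² = 0.0364
δQ/Q = √(0.0464) = 0.215
Q = 0.01178, so δQ = 0.215 × 0.01178 = 0.00254.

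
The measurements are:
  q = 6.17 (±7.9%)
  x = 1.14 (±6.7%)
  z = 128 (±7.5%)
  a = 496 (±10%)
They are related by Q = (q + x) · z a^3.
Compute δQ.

Let u = q + x = 7.31. δu = √(δq² + δx²) = √(0.238 + 0.00583) = 0.493, so δu/u = 0.0675.
Q is then a monomial in u, z, a:
δQ/Q = √((δu/u)² + (1·δz/z)² + (3·δa/a)²) = √(0.00456 + 0.00562 + 0.0900) = 0.317
Q = 1.14e+11, so δQ = 0.317 × 1.14e+11 = 3.61e+10.

3.61e+10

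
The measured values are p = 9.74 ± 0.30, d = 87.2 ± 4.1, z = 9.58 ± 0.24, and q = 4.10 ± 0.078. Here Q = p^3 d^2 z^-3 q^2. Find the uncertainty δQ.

21000

Since Q is a product/quotient, work with relative uncertainties:
  (3·δp/p)² = (3×0.0308)² = 0.00854;  (2·δd/d)² = (2×0.0470)² = 0.00884;  (-3·δz/z)² = (-3×0.0251)² = 0.00565;  (2·δq/q)² = (2×0.0190)² = 0.00145
δQ/Q = √(0.0245) = 0.156
Q = 1.34e+05, so δQ = 0.156 × 1.34e+05 = 21000.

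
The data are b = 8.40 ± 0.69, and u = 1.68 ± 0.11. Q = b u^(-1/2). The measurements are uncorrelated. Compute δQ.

Each factor contributes (exponent × relative error)² to (δQ/Q)²:
  (1·δb/b)² = (1×0.0821)² = 0.00675;  (−½·δu/u)² = (-0.5×0.0655)² = 0.00107
δQ/Q = √(0.00782) = 0.0884
Q = 6.48, so δQ = 0.0884 × 6.48 = 0.573.

0.573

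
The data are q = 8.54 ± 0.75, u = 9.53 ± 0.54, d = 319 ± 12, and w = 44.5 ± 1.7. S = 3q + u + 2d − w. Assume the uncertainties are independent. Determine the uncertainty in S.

24.2

Absolute uncertainties add in quadrature for a linear combination:
  (3·δq)² = 5.06;  (δu)² = 0.292;  (2·δd)² = 576;  (δw)² = 2.89
δS = √(584) = 24.2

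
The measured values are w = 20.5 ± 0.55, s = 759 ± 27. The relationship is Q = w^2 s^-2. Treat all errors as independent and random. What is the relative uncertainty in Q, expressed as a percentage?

8.91%

Q is a product of powers, so relative uncertainties combine in quadrature:
  (2·δw/w)² = (2×0.0268)² = 0.00288;  (-2·δs/s)² = (-2×0.0356)² = 0.00506
δQ/Q = √(0.00794) = 0.0891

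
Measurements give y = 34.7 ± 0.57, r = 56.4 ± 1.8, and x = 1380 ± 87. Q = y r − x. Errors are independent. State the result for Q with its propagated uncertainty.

Let p = y·r = 1960. δp/p = √((1·δy/y)² + (1·δr/r)²) = √(0.000270 + 0.00102) = 0.0359, so δp = 70.2.
Q = p − x: δQ = √(δp² + δx²) = √(4930 + 7570) = 112
Q = 577.

577 ± 112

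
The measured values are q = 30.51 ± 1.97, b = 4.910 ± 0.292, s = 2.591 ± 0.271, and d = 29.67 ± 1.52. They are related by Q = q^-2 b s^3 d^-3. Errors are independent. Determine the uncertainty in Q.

1.33e-06

Since Q is a product/quotient, work with relative uncertainties:
  (-2·δq/q)² = (-2×0.0646)² = 0.0167;  (1·δb/b)² = (1×0.0595)² = 0.00354;  (3·δs/s)² = (3×0.105)² = 0.0985;  (-3·δd/d)² = (-3×0.0512)² = 0.0236
δQ/Q = √(0.142) = 0.377
Q = 3.513e-06, so δQ = 0.377 × 3.513e-06 = 1.33e-06.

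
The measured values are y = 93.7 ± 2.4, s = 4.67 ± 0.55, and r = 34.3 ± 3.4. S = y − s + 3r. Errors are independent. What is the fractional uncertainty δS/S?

For a sum/difference, combine absolute errors in quadrature:
  (δy)² = 5.76;  (δs)² = 0.303;  (3·δr)² = 104
δS = √(110) = 10.5
S = 192, so δS/S = 10.5/192 = 0.0547.

0.0547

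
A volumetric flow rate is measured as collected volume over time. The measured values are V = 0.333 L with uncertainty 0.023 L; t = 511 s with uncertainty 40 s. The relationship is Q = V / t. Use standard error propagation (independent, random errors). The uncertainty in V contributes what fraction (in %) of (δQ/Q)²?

43.8%

(δQ/Q)² = (1·δV/V)² + (-1·δt/t)²
  V term: (1×0.0691)² = 0.00477
  t term: (-1×0.0783)² = 0.00613
Total = 0.0109. Share from V = 0.00477/0.0109 = 0.438.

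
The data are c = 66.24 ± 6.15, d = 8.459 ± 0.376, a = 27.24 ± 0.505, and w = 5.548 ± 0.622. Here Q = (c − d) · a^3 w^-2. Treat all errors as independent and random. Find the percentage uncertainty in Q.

25.4%

Let u = c − d = 57.78. δu = √(δc² + δd²) = √(37.8 + 0.141) = 6.16, so δu/u = 0.107.
Q is then a monomial in u, a, w:
δQ/Q = √((δu/u)² + (3·δa/a)² + (-2·δw/w)²) = √(0.0114 + 0.00309 + 0.0503) = 0.254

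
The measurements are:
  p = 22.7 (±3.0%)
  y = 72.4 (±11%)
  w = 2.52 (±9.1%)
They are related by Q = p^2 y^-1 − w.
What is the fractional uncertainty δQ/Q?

Let h = p^2·y^-1 = 7.12. δh/h = √((2·δp/p)² + (-1·δy/y)²) = √(0.00360 + 0.0121) = 0.125, so δh = 0.892.
Q = h − w: δQ = √(δh² + δw²) = √(0.795 + 0.0526) = 0.921
Q = 4.60, so δQ/Q = 0.921/4.60 = 0.200.

0.200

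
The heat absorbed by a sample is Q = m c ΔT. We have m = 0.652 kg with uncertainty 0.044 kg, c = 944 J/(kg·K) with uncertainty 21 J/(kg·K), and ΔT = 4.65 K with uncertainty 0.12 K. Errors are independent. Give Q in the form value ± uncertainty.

2860 ± 216 J

For a monomial Q ∝ m, c, ΔT, fractional errors add in quadrature:
  (1·δm/m)² = (1×0.0675)² = 0.00455;  (1·δc/c)² = (1×0.0222)² = 0.000495;  (1·δΔT/ΔT)² = (1×0.0258)² = 0.000666
δQ/Q = √(0.00572) = 0.0756
Q = 2860 J, so δQ = 0.0756 × 2860 = 216 J.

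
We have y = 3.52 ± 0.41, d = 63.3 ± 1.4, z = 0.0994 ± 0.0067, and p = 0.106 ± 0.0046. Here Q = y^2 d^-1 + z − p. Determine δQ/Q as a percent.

24.6%

Let w = y^2·d^-1 = 0.196. δw/w = √((2·δy/y)² + (-1·δd/d)²) = √(0.0543 + 0.000489) = 0.234, so δw = 0.0458.
Q = w + z − p: δQ = √(δw² + δz² + δp²) = √(0.00210 + 4.49e-05 + 2.12e-05) = 0.0465
Q = 0.189, so δQ/Q = 0.0465/0.189 = 0.246.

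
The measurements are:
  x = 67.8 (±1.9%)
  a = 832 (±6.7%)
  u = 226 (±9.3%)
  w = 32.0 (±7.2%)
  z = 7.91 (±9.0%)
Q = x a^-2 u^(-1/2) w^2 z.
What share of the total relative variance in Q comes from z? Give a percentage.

(δQ/Q)² = (1·δx/x)² + (-2·δa/a)² + (−½·δu/u)² + (2·δw/w)² + (1·δz/z)²
  x term: (1×0.0190)² = 0.000361
  a term: (-2×0.0670)² = 0.0180
  u term: (-0.5×0.0930)² = 0.00216
  w term: (2×0.0720)² = 0.0207
  z term: (1×0.0900)² = 0.00810
Total = 0.0493. Share from z = 0.00810/0.0493 = 0.164.

16.4%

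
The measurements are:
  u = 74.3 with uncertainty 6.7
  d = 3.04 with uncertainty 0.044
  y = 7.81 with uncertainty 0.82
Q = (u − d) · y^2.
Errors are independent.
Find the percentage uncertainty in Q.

Let w = u − d = 71.3. δw = √(δu² + δd²) = √(44.9 + 0.00194) = 6.70, so δw/w = 0.0940.
Q is then a monomial in w, y:
δQ/Q = √((δw/w)² + (2·δy/y)²) = √(0.00884 + 0.0441) = 0.230

23.0%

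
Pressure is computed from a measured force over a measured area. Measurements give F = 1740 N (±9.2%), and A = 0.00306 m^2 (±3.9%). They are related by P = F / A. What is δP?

56800 Pa

Since P is a product/quotient, work with relative uncertainties:
  (1·δF/F)² = (1×0.0920)² = 0.00846;  (-1·δA/A)² = (-1×0.0390)² = 0.00152
δP/P = √(0.00998) = 0.0999
P = 5.69e+05 Pa, so δP = 0.0999 × 5.69e+05 = 56800 Pa.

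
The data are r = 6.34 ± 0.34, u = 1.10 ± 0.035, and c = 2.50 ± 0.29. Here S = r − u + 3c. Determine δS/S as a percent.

Absolute uncertainties add in quadrature for a linear combination:
  (δr)² = 0.116;  (δu)² = 0.00123;  (3·δc)² = 0.757
δS = √(0.874) = 0.935
S = 12.7, so δS/S = 0.935/12.7 = 0.0734.

7.34%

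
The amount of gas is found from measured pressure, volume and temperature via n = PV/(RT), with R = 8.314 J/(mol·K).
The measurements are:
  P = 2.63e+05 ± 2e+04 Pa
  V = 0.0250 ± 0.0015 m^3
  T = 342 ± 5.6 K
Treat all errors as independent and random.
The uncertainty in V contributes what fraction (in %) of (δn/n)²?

(δn/n)² = (1·δP/P)² + (1·δV/V)² + (-1·δT/T)²
  P term: (1×0.0760)² = 0.00578
  V term: (1×0.0600)² = 0.00360
  T term: (-1×0.0164)² = 0.000268
Total = 0.00965. Share from V = 0.00360/0.00965 = 0.373.

37.3%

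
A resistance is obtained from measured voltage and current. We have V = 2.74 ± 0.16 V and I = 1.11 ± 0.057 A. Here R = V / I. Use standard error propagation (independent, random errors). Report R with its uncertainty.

2.47 ± 0.192 Ω

Since R is a product/quotient, work with relative uncertainties:
  (1·δV/V)² = (1×0.0584)² = 0.00341;  (-1·δI/I)² = (-1×0.0514)² = 0.00264
δR/R = √(0.00605) = 0.0778
R = 2.47 Ω, so δR = 0.0778 × 2.47 = 0.192 Ω.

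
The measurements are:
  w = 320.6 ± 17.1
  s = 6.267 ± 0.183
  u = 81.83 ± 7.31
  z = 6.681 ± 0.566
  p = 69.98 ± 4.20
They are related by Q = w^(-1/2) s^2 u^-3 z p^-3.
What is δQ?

2.65e-11

Each factor contributes (exponent × relative error)² to (δQ/Q)²:
  (−½·δw/w)² = (-0.5×0.0533)² = 0.000711;  (2·δs/s)² = (2×0.0292)² = 0.00341;  (-3·δu/u)² = (-3×0.0893)² = 0.0718;  (1·δz/z)² = (1×0.0847)² = 0.00718;  (-3·δp/p)² = (-3×0.0600)² = 0.0324
δQ/Q = √(0.116) = 0.340
Q = 7.804e-11, so δQ = 0.340 × 7.804e-11 = 2.65e-11.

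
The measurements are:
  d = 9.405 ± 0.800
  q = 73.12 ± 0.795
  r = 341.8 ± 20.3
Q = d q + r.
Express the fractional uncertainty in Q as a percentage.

6.06%

Let p = d·q = 687.7. δp/p = √((1·δd/d)² + (1·δq/q)²) = √(0.00724 + 0.000118) = 0.0858, so δp = 59.0.
Q = p + r: δQ = √(δp² + δr²) = √(3480 + 412) = 62.4
Q = 1029, so δQ/Q = 62.4/1029 = 0.0606.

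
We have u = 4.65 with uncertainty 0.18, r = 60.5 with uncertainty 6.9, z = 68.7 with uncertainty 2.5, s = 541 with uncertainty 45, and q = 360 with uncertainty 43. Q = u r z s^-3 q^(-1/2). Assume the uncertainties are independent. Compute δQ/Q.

0.286

Each factor contributes (exponent × relative error)² to (δQ/Q)²:
  (1·δu/u)² = (1×0.0387)² = 0.00150;  (1·δr/r)² = (1×0.114)² = 0.0130;  (1·δz/z)² = (1×0.0364)² = 0.00132;  (-3·δs/s)² = (-3×0.0832)² = 0.0623;  (−½·δq/q)² = (-0.5×0.119)² = 0.00357
δQ/Q = √(0.0817) = 0.286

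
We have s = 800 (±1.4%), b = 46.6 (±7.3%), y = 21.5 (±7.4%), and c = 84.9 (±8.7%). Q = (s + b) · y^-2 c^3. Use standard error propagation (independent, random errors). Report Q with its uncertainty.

Let u = s + b = 847. δu = √(δs² + δb²) = √(125 + 11.6) = 11.7, so δu/u = 0.0138.
Q is then a monomial in u, y, c:
δQ/Q = √((δu/u)² + (-2·δy/y)² + (3·δc/c)²) = √(0.000191 + 0.0219 + 0.0681) = 0.300
Q = 1.12e+06, so δQ = 0.300 × 1.12e+06 = 3.37e+05.

(1.12 ± 0.337) × 10^6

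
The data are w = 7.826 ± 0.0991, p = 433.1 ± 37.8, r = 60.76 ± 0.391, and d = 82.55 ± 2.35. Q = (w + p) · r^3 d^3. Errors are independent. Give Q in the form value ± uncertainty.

(5.564 ± 0.682) × 10^13

Let u = w + p = 440.9. δu = √(δw² + δp²) = √(0.00982 + 1430) = 37.8, so δu/u = 0.0857.
Q is then a monomial in u, r, d:
δQ/Q = √((δu/u)² + (3·δr/r)² + (3·δd/d)²) = √(0.00735 + 0.000373 + 0.00729) = 0.123
Q = 5.564e+13, so δQ = 0.123 × 5.564e+13 = 6.82e+12.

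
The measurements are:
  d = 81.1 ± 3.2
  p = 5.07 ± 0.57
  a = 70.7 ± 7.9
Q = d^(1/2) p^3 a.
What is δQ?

29500

Since Q is a product/quotient, work with relative uncertainties:
  (½·δd/d)² = (0.5×0.0395)² = 0.000389;  (3·δp/p)² = (3×0.112)² = 0.114;  (1·δa/a)² = (1×0.112)² = 0.0125
δQ/Q = √(0.127) = 0.356
Q = 83000, so δQ = 0.356 × 83000 = 29500.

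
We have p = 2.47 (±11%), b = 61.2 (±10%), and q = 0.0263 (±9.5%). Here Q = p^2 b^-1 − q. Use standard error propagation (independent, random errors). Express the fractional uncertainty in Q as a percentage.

Let w = p^2·b^-1 = 0.0997. δw/w = √((2·δp/p)² + (-1·δb/b)²) = √(0.0484 + 0.0100) = 0.242, so δw = 0.0241.
Q = w − q: δQ = √(δw² + δq²) = √(0.000580 + 6.24e-06) = 0.0242
Q = 0.0734, so δQ/Q = 0.0242/0.0734 = 0.330.

33.0%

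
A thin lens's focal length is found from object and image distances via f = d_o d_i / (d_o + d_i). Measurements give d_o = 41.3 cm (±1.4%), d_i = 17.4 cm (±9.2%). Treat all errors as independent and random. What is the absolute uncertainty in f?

0.794 cm

∂f/∂d_o = (d_i/(d_o+d_i))² = 0.0879;  ∂f/∂d_i = (d_o/(d_o+d_i))² = 0.495
δf = √((∂f/∂d_o · δd_o)² + (∂f/∂d_i · δd_i)²) = √(0.00258 + 0.628) = 0.794 cm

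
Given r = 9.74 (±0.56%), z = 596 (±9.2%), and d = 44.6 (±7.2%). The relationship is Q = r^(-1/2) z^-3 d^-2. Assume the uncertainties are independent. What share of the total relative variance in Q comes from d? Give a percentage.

(δQ/Q)² = (−½·δr/r)² + (-3·δz/z)² + (-2·δd/d)²
  r term: (-0.5×0.00560)² = 7.84e-06
  z term: (-3×0.0920)² = 0.0762
  d term: (-2×0.0720)² = 0.0207
Total = 0.0969. Share from d = 0.0207/0.0969 = 0.214.

21.4%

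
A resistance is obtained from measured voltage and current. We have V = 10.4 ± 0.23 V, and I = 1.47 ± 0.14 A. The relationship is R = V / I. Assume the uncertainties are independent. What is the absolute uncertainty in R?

Products/powers → add relative errors in quadrature, weighted by exponent:
  (1·δV/V)² = (1×0.0221)² = 0.000489;  (-1·δI/I)² = (-1×0.0952)² = 0.00907
δR/R = √(0.00956) = 0.0978
R = 7.07 Ω, so δR = 0.0978 × 7.07 = 0.692 Ω.

0.692 Ω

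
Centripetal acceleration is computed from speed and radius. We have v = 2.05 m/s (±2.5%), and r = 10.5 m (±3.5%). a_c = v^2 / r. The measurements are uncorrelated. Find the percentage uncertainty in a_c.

6.10%

For a monomial a_c ∝ v^2, r^-1, fractional errors add in quadrature:
  (2·δv/v)² = (2×0.0250)² = 0.00250;  (-1·δr/r)² = (-1×0.0350)² = 0.00123
δa_c/a_c = √(0.00373) = 0.0610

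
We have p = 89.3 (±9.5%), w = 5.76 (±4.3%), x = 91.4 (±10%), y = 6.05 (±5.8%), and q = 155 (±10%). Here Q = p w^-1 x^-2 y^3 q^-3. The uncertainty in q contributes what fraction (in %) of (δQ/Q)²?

52.6%

(δQ/Q)² = (1·δp/p)² + (-1·δw/w)² + (-2·δx/x)² + (3·δy/y)² + (-3·δq/q)²
  p term: (1×0.0950)² = 0.00903
  w term: (-1×0.0430)² = 0.00185
  x term: (-2×0.100)² = 0.0400
  y term: (3×0.0580)² = 0.0303
  q term: (-3×0.100)² = 0.0900
Total = 0.171. Share from q = 0.0900/0.171 = 0.526.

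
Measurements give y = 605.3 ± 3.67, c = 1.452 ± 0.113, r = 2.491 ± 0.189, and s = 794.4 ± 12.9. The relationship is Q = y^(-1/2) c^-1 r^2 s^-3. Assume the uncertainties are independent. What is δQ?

Products/powers → add relative errors in quadrature, weighted by exponent:
  (−½·δy/y)² = (-0.5×0.00606)² = 9.19e-06;  (-1·δc/c)² = (-1×0.0778)² = 0.00606;  (2·δr/r)² = (2×0.0759)² = 0.0230;  (-3·δs/s)² = (-3×0.0162)² = 0.00237
δQ/Q = √(0.0315) = 0.177
Q = 3.465e-10, so δQ = 0.177 × 3.465e-10 = 6.15e-11.

6.15e-11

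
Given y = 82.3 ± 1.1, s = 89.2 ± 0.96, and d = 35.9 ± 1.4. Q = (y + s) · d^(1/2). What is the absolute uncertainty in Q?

Let u = y + s = 172. δu = √(δy² + δs²) = √(1.21 + 0.922) = 1.46, so δu/u = 0.00851.
Q is then a monomial in u, d:
δQ/Q = √((δu/u)² + (½·δd/d)²) = √(7.25e-05 + 0.000380) = 0.0213
Q = 1030, so δQ = 0.0213 × 1030 = 21.9.

21.9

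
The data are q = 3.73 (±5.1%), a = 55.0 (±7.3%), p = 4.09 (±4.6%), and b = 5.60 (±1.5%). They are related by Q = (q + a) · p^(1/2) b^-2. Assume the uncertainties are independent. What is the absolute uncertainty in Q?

0.296

Let u = q + a = 58.7. δu = √(δq² + δa²) = √(0.0362 + 16.1) = 4.02, so δu/u = 0.0684.
Q is then a monomial in u, p, b:
δQ/Q = √((δu/u)² + (½·δp/p)² + (-2·δb/b)²) = √(0.00468 + 0.000529 + 0.000900) = 0.0782
Q = 3.79, so δQ = 0.0782 × 3.79 = 0.296.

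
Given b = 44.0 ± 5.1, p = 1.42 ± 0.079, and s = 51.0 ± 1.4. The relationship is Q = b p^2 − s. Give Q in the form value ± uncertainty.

37.7 ± 14.3

Let w = b·p^2 = 88.7. δw/w = √((1·δb/b)² + (2·δp/p)²) = √(0.0134 + 0.0124) = 0.161, so δw = 14.3.
Q = w − s: δQ = √(δw² + δs²) = √(203 + 1.96) = 14.3
Q = 37.7.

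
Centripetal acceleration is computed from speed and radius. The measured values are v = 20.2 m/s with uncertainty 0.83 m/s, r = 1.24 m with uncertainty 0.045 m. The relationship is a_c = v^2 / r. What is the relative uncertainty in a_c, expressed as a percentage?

Products/powers → add relative errors in quadrature, weighted by exponent:
  (2·δv/v)² = (2×0.0411)² = 0.00675;  (-1·δr/r)² = (-1×0.0363)² = 0.00132
δa_c/a_c = √(0.00807) = 0.0898

8.98%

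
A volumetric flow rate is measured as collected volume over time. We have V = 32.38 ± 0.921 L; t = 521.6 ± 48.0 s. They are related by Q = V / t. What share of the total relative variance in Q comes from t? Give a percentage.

(δQ/Q)² = (1·δV/V)² + (-1·δt/t)²
  V term: (1×0.0284)² = 0.000809
  t term: (-1×0.0920)² = 0.00847
Total = 0.00928. Share from t = 0.00847/0.00928 = 0.913.

91.3%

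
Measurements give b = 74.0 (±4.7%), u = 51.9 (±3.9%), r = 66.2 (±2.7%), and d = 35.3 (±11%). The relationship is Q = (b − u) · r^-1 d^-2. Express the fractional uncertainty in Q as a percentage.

Let w = b − u = 22.1. δw = √(δb² + δu²) = √(12.1 + 4.10) = 4.02, so δw/w = 0.182.
Q is then a monomial in w, r, d:
δQ/Q = √((δw/w)² + (-1·δr/r)² + (-2·δd/d)²) = √(0.0332 + 0.000729 + 0.0484) = 0.287

28.7%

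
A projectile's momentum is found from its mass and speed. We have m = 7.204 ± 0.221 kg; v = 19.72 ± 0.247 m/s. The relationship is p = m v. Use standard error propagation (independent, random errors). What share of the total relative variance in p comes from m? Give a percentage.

(δp/p)² = (1·δm/m)² + (1·δv/v)²
  m term: (1×0.0307)² = 0.000941
  v term: (1×0.0125)² = 0.000157
Total = 0.00110. Share from m = 0.000941/0.00110 = 0.857.

85.7%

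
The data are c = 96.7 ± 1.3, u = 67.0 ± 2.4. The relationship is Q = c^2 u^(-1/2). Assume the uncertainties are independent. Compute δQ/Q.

0.0323

Each factor contributes (exponent × relative error)² to (δQ/Q)²:
  (2·δc/c)² = (2×0.0134)² = 0.000723;  (−½·δu/u)² = (-0.5×0.0358)² = 0.000321
δQ/Q = √(0.00104) = 0.0323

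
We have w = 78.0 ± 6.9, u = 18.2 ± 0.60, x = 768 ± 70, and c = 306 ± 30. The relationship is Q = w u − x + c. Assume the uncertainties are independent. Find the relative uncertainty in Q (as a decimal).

0.161

Let p = w·u = 1420. δp/p = √((1·δw/w)² + (1·δu/u)²) = √(0.00783 + 0.00109) = 0.0944, so δp = 134.
Q = p − x + c: δQ = √(δp² + δx² + δc²) = √(18000 + 4900 + 900) = 154
Q = 958, so δQ/Q = 154/958 = 0.161.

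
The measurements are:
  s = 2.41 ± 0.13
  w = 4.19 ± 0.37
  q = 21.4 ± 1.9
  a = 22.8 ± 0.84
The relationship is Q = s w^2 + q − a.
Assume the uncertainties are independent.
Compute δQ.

Let p = s·w^2 = 42.3. δp/p = √((1·δs/s)² + (2·δw/w)²) = √(0.00291 + 0.0312) = 0.185, so δp = 7.81.
Q = p + q − a: δQ = √(δp² + δq² + δa²) = √(61.0 + 3.61 + 0.706) = 8.08

8.08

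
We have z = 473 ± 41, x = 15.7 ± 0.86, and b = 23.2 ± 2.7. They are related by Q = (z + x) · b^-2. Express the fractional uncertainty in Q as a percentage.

Let u = z + x = 489. δu = √(δz² + δx²) = √(1680 + 0.740) = 41.0, so δu/u = 0.0839.
Q is then a monomial in u, b:
δQ/Q = √((δu/u)² + (-2·δb/b)²) = √(0.00704 + 0.0542) = 0.247

24.7%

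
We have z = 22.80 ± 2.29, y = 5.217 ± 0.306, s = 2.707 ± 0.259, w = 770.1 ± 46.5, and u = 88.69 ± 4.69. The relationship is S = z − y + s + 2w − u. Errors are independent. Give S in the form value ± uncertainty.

1472 ± 93.1

For a sum/difference, combine absolute errors in quadrature:
  (δz)² = 5.24;  (δy)² = 0.0936;  (δs)² = 0.0671;  (2·δw)² = 8650;  (δu)² = 22.0
δS = √(8680) = 93.1
S = 1472.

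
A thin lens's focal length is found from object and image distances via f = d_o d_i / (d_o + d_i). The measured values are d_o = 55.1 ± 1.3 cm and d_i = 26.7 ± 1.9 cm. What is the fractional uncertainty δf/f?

0.0485

∂f/∂d_o = (d_i/(d_o+d_i))² = 0.107;  ∂f/∂d_i = (d_o/(d_o+d_i))² = 0.454
δf = √((∂f/∂d_o · δd_o)² + (∂f/∂d_i · δd_i)²) = √(0.0192 + 0.743) = 0.873 cm
f = 18.0 cm, so δf/f = 0.873/18.0 = 0.0485.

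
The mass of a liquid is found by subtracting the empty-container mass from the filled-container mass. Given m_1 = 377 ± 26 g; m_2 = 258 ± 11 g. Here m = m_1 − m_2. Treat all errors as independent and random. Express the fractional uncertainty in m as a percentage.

23.7%

Sums and differences: (δm)² = Σ (cᵢ δxᵢ)².
  (δm_1)² = 676;  (δm_2)² = 121
δm = √(797) = 28.2 g
m = 119 g, so δm/m = 28.2/119 = 0.237.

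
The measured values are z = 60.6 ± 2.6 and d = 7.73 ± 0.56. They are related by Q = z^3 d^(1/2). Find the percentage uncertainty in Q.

13.4%

Each factor contributes (exponent × relative error)² to (δQ/Q)²:
  (3·δz/z)² = (3×0.0429)² = 0.0166;  (½·δd/d)² = (0.5×0.0724)² = 0.00131
δQ/Q = √(0.0179) = 0.134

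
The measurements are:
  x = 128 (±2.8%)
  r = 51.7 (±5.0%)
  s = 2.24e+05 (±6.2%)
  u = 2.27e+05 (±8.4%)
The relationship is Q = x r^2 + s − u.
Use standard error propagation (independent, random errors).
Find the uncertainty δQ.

42600

Let p = x·r^2 = 3.42e+05. δp/p = √((1·δx/x)² + (2·δr/r)²) = √(0.000784 + 0.0100) = 0.104, so δp = 35500.
Q = p + s − u: δQ = √(δp² + δs² + δu²) = √(1.26e+09 + 1.93e+08 + 3.64e+08) = 42600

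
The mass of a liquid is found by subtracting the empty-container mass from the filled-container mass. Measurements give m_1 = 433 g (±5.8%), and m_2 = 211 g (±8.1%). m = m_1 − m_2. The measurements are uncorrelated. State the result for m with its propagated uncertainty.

222 ± 30.4 g

Sums and differences: (δm)² = Σ (cᵢ δxᵢ)².
  (δm_1)² = 631;  (δm_2)² = 292
δm = √(923) = 30.4 g
m = 222 g.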